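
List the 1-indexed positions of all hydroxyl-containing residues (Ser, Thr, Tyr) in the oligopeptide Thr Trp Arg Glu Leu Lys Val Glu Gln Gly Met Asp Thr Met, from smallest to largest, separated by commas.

Matching residues: Thr1, Thr13.

1, 13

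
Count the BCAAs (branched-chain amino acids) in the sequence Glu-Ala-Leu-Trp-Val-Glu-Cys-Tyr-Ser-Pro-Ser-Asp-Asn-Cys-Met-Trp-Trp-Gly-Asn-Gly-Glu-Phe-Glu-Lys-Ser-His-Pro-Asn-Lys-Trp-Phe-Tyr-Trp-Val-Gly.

V, L, and I make up the branched-chain aliphatic group.
Matching residues: Leu3, Val5, Val34.

3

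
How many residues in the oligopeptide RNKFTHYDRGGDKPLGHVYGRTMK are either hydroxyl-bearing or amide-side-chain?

Hydroxyl-bearing: S, T, Y. Amide-side-chain: N, Q.
Hydroxyl-bearing residues here: T5, Y7, Y19, T22 (4).
Amide-side-chain residues here: N2 (1).
The two groups share no amino acid, so total = 4 + 1 = 5.

5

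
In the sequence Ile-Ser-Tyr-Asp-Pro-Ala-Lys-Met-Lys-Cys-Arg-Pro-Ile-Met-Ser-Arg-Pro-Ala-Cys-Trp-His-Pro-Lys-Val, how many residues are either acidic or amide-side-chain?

Acidic: D, E. Amide-side-chain: N, Q.
Acidic residues here: Asp4 (1).
Amide-side-chain residues here: none (0).
The two groups share no amino acid, so total = 1 + 0 = 1.

1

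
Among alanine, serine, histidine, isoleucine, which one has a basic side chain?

histidine

Lysine (K), arginine (R), and histidine (H) have basic, nitrogen-containing side chains.
Of the listed options, only histidine belongs to this group.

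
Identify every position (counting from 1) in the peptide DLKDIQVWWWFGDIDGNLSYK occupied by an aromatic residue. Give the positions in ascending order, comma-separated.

Phenylalanine (F), tryptophan (W), and tyrosine (Y) have aromatic ring side chains.
Matching residues: W8, W9, W10, F11, Y20.

8, 9, 10, 11, 20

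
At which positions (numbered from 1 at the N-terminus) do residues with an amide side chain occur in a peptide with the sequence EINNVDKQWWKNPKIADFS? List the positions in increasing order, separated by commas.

Only N (asparagine) and Q (glutamine) carry a side-chain carboxamide.
Matching residues: N3, N4, Q8, N12.

3, 4, 8, 12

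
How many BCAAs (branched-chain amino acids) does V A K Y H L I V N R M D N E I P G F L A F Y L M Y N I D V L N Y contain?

V, L, and I make up the branched-chain aliphatic group.
Matching residues: V1, L6, I7, V8, I15, L19, L23, I27, V29, L30.

10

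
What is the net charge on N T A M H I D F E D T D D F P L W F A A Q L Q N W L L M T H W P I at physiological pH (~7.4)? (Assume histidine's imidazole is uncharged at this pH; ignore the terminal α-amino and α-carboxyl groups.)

At pH ~7.4 the Lys and Arg side chains are protonated (+1), the Asp and Glu side chains are deprotonated (−1), and with His taken as neutral all other side chains carry no charge.
Positive (K, R): none → +0.
Negative (D, E): D7, E9, D10, D12, D13 → −5.
Net charge = (+0) + (−5) = −5.

-5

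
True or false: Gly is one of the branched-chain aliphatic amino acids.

False

V, L, and I make up the branched-chain aliphatic group.
Glycine is not in this group.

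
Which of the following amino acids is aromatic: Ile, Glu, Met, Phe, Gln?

Phenylalanine (F), tryptophan (W), and tyrosine (Y) have aromatic ring side chains.
Of the listed options, only Phe belongs to this group.

Phe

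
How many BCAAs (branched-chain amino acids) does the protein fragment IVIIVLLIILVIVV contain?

14

The BCAAs are Val, Leu, and Ile — aliphatic side chains with a branch point.
Matching residues: I1, V2, I3, I4, V5, L6, L7, I8, I9, L10, V11, I12, V13, V14.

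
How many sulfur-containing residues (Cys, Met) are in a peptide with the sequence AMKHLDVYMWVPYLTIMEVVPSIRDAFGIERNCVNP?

Matching residues: M2, M9, M17, C33.

4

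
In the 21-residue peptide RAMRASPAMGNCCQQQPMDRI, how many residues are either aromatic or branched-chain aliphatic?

1

Aromatic: F, W, Y. Branched-chain aliphatic: I, L, V.
Aromatic residues here: none (0).
Branched-chain aliphatic residues here: I21 (1).
The two groups share no amino acid, so total = 0 + 1 = 1.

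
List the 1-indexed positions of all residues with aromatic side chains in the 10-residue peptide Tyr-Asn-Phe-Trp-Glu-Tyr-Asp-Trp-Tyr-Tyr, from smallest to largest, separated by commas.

Phenylalanine (F), tryptophan (W), and tyrosine (Y) have aromatic ring side chains.
Matching residues: Tyr1, Phe3, Trp4, Tyr6, Trp8, Tyr9, Tyr10.

1, 3, 4, 6, 8, 9, 10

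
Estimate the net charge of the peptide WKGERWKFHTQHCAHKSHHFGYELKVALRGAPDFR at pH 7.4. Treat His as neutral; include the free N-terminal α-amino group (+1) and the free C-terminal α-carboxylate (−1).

+4

At pH ~7.4 the Lys and Arg side chains are protonated (+1), the Asp and Glu side chains are deprotonated (−1), and with His taken as neutral all other side chains carry no charge.
Positive (K, R): K2, R5, K7, K16, K25, R29, R35 → +7.
Negative (D, E): E4, E23, D33 → −3.
The N-terminus (+1) and C-terminus (−1) cancel.
Net charge = (+7) + (−3) = +4.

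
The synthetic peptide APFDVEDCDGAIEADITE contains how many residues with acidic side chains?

Only D (aspartate) and E (glutamate) carry a side-chain carboxylic acid.
Matching residues: D4, E6, D7, D9, E13, D15, E18.

7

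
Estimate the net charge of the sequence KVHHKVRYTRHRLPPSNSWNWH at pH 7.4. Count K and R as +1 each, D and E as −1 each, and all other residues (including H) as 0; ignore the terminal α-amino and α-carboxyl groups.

+5

Positive (K, R): K1, K5, R7, R10, R12 → +5.
Negative (D, E): none → −0.
Net charge = (+5) + (−0) = +5.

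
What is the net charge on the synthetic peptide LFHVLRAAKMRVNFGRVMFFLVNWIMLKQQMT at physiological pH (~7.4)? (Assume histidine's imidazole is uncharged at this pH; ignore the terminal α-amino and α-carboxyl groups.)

+5

At pH ~7.4 the Lys and Arg side chains are protonated (+1), the Asp and Glu side chains are deprotonated (−1), and with His taken as neutral all other side chains carry no charge.
Positive (K, R): R6, K9, R11, R16, K28 → +5.
Negative (D, E): none → −0.
Net charge = (+5) + (−0) = +5.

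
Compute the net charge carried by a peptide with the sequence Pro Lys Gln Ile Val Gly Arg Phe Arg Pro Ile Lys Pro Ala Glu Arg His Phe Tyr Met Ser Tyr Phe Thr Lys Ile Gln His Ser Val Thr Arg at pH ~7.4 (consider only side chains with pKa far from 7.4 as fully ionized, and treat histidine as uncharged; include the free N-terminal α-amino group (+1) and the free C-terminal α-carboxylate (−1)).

+6

At pH ~7.4 the Lys and Arg side chains are protonated (+1), the Asp and Glu side chains are deprotonated (−1), and with His taken as neutral all other side chains carry no charge.
Positive (K, R): Lys2, Arg7, Arg9, Lys12, Arg16, Lys25, Arg32 → +7.
Negative (D, E): Glu15 → −1.
The N-terminus (+1) and C-terminus (−1) cancel.
Net charge = (+7) + (−1) = +6.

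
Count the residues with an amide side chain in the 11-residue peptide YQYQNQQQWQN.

Asparagine (N) and glutamine (Q) have uncharged amide side chains.
Matching residues: Q2, Q4, N5, Q6, Q7, Q8, Q10, N11.

8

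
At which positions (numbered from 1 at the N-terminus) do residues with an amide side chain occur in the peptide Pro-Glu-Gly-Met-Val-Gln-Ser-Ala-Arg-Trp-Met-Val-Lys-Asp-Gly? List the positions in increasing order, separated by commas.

Asparagine (N) and glutamine (Q) have uncharged amide side chains.
Matching residues: Gln6.

6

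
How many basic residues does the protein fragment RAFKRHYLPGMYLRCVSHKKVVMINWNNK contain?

The basic amino acids are Lys (K), Arg (R), and His (H).
Matching residues: R1, K4, R5, H6, R14, H18, K19, K20, K29.

9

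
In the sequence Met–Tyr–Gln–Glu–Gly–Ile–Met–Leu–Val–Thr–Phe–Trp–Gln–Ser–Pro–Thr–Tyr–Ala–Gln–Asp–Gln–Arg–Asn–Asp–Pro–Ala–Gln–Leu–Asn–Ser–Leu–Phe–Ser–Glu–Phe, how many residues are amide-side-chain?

Only N (asparagine) and Q (glutamine) carry a side-chain carboxamide.
Matching residues: Gln3, Gln13, Gln19, Gln21, Asn23, Gln27, Asn29.

7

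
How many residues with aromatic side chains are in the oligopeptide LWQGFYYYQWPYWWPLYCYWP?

The aromatic amino acids are Phe (F, benzyl), Trp (W, indole), and Tyr (Y, phenol).
Matching residues: W2, F5, Y6, Y7, Y8, W10, Y12, W13, W14, Y17, Y19, W20.

12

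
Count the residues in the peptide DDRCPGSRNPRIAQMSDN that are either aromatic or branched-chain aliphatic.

Aromatic: F, W, Y. Branched-chain aliphatic: I, L, V.
Aromatic residues here: none (0).
Branched-chain aliphatic residues here: I12 (1).
The two groups share no amino acid, so total = 0 + 1 = 1.

1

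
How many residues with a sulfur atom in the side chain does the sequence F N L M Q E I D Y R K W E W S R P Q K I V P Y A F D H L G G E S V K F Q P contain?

1

Only Cys (C) and Met (M) have a sulfur atom in the side chain.
Matching residues: M4.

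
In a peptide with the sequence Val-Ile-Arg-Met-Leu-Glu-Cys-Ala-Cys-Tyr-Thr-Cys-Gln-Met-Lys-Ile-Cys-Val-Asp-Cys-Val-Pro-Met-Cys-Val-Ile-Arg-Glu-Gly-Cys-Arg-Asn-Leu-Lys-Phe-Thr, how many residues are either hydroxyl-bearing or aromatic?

Hydroxyl-bearing: S, T, Y. Aromatic: F, W, Y.
Hydroxyl-bearing residues here: Tyr10, Thr11, Thr36 (3).
Aromatic residues here: Tyr10, Phe35 (2).
Y is in both groups, so the 1 Y residue must not be double-counted.
Total = 3 + 2 − 1 = 4.

4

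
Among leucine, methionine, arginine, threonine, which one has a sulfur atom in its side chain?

methionine

Cysteine (C, thiol) and methionine (M, thioether) are the two sulfur-containing amino acids.
Of the listed options, only methionine belongs to this group.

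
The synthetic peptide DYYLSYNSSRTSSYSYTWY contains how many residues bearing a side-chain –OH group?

The –OH-bearing residues are Ser, Thr (aliphatic alcohols), and Tyr (phenol).
Matching residues: Y2, Y3, S5, Y6, S8, S9, T11, S12, S13, Y14, S15, Y16, T17, Y19.

14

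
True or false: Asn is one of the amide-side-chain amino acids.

Asparagine (N) and glutamine (Q) have uncharged amide side chains.
Asparagine is in this group.

True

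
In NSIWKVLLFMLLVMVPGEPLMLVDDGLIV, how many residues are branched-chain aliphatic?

14

The BCAAs are Val, Leu, and Ile — aliphatic side chains with a branch point.
Matching residues: I3, V6, L7, L8, L11, L12, V13, V15, L20, L22, V23, L27, I28, V29.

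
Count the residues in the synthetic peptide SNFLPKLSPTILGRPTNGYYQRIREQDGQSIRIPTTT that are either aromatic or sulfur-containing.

Aromatic: F, W, Y. Sulfur-containing: C, M.
Aromatic residues here: F3, Y19, Y20 (3).
Sulfur-containing residues here: none (0).
The two groups share no amino acid, so total = 3 + 0 = 3.

3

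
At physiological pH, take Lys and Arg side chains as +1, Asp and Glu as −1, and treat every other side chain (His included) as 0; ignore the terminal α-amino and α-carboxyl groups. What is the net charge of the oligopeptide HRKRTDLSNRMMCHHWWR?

+4

Positive (K, R): R2, K3, R4, R10, R18 → +5.
Negative (D, E): D6 → −1.
Net charge = (+5) + (−1) = +4.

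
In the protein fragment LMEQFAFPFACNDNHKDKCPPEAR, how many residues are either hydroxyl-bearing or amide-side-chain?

Hydroxyl-bearing: S, T, Y. Amide-side-chain: N, Q.
Hydroxyl-bearing residues here: none (0).
Amide-side-chain residues here: Q4, N12, N14 (3).
The two groups share no amino acid, so total = 0 + 3 = 3.

3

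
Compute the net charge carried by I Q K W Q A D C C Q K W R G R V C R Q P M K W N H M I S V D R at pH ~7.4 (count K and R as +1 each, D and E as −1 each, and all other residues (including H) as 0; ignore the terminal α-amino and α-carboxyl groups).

+5

Positive (K, R): K3, K11, R13, R15, R18, K22, R31 → +7.
Negative (D, E): D7, D30 → −2.
Net charge = (+7) + (−2) = +5.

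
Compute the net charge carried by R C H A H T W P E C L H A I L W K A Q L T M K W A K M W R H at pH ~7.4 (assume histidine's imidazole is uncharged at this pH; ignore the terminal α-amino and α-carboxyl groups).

+4

Near pH 7.4, K and R contribute +1 each, D and E contribute −1 each, and every other side chain (His included, as stated) is uncharged.
Positive (K, R): R1, K17, K23, K26, R29 → +5.
Negative (D, E): E9 → −1.
Net charge = (+5) + (−1) = +4.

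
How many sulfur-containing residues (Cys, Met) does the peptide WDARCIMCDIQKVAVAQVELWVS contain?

3

Matching residues: C5, M7, C8.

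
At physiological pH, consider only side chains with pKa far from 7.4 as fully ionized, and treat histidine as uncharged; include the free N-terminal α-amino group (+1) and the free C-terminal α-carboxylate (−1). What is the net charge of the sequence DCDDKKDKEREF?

The side chains ionized at physiological pH are Lys/Arg (+1) and Asp/Glu (−1); with His treated as neutral, nothing else contributes.
Positive (K, R): K5, K6, K8, R10 → +4.
Negative (D, E): D1, D3, D4, D7, E9, E11 → −6.
The N-terminus (+1) and C-terminus (−1) cancel.
Net charge = (+4) + (−6) = −2.

-2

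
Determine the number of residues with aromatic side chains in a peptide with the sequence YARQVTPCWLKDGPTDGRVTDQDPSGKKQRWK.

Phenylalanine (F), tryptophan (W), and tyrosine (Y) have aromatic ring side chains.
Matching residues: Y1, W9, W31.

3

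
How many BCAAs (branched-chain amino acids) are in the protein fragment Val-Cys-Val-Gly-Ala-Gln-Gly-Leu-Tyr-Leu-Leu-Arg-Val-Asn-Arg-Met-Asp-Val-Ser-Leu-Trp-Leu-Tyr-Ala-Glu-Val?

V, L, and I make up the branched-chain aliphatic group.
Matching residues: Val1, Val3, Leu8, Leu10, Leu11, Val13, Val18, Leu20, Leu22, Val26.

10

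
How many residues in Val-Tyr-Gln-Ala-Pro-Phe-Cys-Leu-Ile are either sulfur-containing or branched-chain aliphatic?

Sulfur-containing: C, M. Branched-chain aliphatic: I, L, V.
Sulfur-containing residues here: Cys7 (1).
Branched-chain aliphatic residues here: Val1, Leu8, Ile9 (3).
The two groups share no amino acid, so total = 1 + 3 = 4.

4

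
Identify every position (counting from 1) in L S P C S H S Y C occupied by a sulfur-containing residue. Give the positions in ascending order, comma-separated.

4, 9

The sulfur-bearing residues are cysteine (–SH) and methionine (–S–CH₃).
Matching residues: C4, C9.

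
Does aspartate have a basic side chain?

No

K, R, and H are the three residues with basic side chains (ε-amine, guanidinium, and imidazole respectively).
Aspartate is not in this group.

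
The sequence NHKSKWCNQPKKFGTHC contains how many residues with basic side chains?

K, R, and H are the three residues with basic side chains (ε-amine, guanidinium, and imidazole respectively).
Matching residues: H2, K3, K5, K11, K12, H16.

6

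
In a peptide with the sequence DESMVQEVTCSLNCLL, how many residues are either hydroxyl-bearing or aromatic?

Hydroxyl-bearing: S, T, Y. Aromatic: F, W, Y.
Hydroxyl-bearing residues here: S3, T9, S11 (3).
Aromatic residues here: none (0).
(Y belongs to both groups, but none appear in this sequence.) Total = 3 + 0 = 3.

3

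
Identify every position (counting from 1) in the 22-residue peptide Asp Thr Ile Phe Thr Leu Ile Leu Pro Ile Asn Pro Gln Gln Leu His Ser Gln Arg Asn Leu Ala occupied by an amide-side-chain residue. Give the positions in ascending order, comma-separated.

11, 13, 14, 18, 20

Matching residues: Asn11, Gln13, Gln14, Gln18, Asn20.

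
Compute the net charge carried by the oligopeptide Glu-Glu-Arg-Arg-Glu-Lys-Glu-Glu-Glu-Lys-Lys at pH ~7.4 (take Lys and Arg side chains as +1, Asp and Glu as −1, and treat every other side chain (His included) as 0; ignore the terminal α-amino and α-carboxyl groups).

-1

Positive (K, R): Arg3, Arg4, Lys6, Lys10, Lys11 → +5.
Negative (D, E): Glu1, Glu2, Glu5, Glu7, Glu8, Glu9 → −6.
Net charge = (+5) + (−6) = −1.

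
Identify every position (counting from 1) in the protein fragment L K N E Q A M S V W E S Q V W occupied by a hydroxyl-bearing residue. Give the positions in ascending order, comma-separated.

S, T, and Y are the three residues with a side-chain hydroxyl.
Matching residues: S8, S12.

8, 12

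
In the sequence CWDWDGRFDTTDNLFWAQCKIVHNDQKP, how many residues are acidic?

5

The acidic residues are Asp (D) and Glu (E), whose side chains end in a carboxylate group.
Matching residues: D3, D5, D9, D12, D25.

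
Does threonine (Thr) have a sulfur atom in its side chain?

The sulfur-bearing residues are cysteine (–SH) and methionine (–S–CH₃).
Threonine is not in this group.

No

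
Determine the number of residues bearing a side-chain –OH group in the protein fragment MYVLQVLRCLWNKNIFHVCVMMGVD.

1

S, T, and Y are the three residues with a side-chain hydroxyl.
Matching residues: Y2.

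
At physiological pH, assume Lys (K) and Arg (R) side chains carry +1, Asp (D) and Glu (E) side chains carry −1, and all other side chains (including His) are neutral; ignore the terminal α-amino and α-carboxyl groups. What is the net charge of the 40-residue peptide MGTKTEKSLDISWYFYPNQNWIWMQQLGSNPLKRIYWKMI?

Positive (K, R): K4, K7, K33, R34, K38 → +5.
Negative (D, E): E6, D10 → −2.
Net charge = (+5) + (−2) = +3.

+3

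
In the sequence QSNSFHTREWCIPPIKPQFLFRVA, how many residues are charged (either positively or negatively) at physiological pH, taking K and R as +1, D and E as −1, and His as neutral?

Charged side chains at pH ~7.4: K, R (positive); D, E (negative).
Matching residues: R8, E9, K16, R22.

4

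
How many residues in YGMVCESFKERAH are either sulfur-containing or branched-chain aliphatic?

3

Sulfur-containing: C, M. Branched-chain aliphatic: I, L, V.
Sulfur-containing residues here: M3, C5 (2).
Branched-chain aliphatic residues here: V4 (1).
The two groups share no amino acid, so total = 2 + 1 = 3.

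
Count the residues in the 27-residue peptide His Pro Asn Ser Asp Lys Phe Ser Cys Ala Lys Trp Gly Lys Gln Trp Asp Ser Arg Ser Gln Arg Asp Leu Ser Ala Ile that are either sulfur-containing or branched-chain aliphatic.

Sulfur-containing: C, M. Branched-chain aliphatic: I, L, V.
Sulfur-containing residues here: Cys9 (1).
Branched-chain aliphatic residues here: Leu24, Ile27 (2).
The two groups share no amino acid, so total = 1 + 2 = 3.

3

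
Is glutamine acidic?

The acidic residues are Asp (D) and Glu (E), whose side chains end in a carboxylate group.
Glutamine is not in this group.

No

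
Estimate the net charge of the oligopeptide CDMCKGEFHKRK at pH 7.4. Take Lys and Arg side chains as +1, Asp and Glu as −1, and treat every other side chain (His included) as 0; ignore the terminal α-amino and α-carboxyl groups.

+2

Positive (K, R): K5, K10, R11, K12 → +4.
Negative (D, E): D2, E7 → −2.
Net charge = (+4) + (−2) = +2.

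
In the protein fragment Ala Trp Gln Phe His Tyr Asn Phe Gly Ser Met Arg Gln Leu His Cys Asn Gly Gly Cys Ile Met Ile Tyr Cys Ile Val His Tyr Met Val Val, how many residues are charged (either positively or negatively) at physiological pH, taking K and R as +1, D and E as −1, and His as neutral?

1

Charged side chains at pH ~7.4: K, R (positive); D, E (negative).
Matching residues: Arg12.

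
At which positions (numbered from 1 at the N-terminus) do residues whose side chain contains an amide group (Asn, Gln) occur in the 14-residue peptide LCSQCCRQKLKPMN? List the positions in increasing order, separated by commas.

Matching residues: Q4, Q8, N14.

4, 8, 14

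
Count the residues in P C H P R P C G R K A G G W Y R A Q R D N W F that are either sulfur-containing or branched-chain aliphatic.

2

Sulfur-containing: C, M. Branched-chain aliphatic: I, L, V.
Sulfur-containing residues here: C2, C7 (2).
Branched-chain aliphatic residues here: none (0).
The two groups share no amino acid, so total = 2 + 0 = 2.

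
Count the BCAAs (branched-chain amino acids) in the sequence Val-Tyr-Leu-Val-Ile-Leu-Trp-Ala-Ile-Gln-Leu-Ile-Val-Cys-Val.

10

Valine (V), leucine (L), and isoleucine (I) are the branched-chain amino acids.
Matching residues: Val1, Leu3, Val4, Ile5, Leu6, Ile9, Leu11, Ile12, Val13, Val15.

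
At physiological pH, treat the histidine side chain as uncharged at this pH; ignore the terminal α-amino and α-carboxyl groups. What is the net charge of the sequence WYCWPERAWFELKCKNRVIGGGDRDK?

+2

The side chains ionized at physiological pH are Lys/Arg (+1) and Asp/Glu (−1); with His treated as neutral, nothing else contributes.
Positive (K, R): R7, K13, K15, R17, R24, K26 → +6.
Negative (D, E): E6, E11, D23, D25 → −4.
Net charge = (+6) + (−4) = +2.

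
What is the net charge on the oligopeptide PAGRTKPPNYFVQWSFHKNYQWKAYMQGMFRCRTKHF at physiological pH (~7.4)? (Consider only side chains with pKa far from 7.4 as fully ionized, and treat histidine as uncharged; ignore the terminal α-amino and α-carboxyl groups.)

At pH ~7.4 the Lys and Arg side chains are protonated (+1), the Asp and Glu side chains are deprotonated (−1), and with His taken as neutral all other side chains carry no charge.
Positive (K, R): R4, K6, K18, K23, R31, R33, K35 → +7.
Negative (D, E): none → −0.
Net charge = (+7) + (−0) = +7.

+7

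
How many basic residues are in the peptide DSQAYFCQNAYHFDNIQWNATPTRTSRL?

The basic amino acids are Lys (K), Arg (R), and His (H).
Matching residues: H12, R24, R27.

3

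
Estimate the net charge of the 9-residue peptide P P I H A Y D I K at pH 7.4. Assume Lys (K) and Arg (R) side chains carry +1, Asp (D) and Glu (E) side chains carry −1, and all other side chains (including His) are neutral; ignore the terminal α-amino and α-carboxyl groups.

Positive (K, R): K9 → +1.
Negative (D, E): D7 → −1.
Net charge = (+1) + (−1) = 0.

0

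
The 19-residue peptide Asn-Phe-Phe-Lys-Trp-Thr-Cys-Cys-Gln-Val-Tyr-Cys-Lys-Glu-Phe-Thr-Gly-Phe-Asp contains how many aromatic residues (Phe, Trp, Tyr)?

Matching residues: Phe2, Phe3, Trp5, Tyr11, Phe15, Phe18.

6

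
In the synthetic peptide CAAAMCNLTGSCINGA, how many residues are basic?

0

K, R, and H are the three residues with basic side chains (ε-amine, guanidinium, and imidazole respectively).
None of the 16 residues belong to this group.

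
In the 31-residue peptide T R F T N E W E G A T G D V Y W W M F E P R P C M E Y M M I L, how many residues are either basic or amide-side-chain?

3

Basic: H, K, R. Amide-side-chain: N, Q.
Basic residues here: R2, R22 (2).
Amide-side-chain residues here: N5 (1).
The two groups share no amino acid, so total = 2 + 1 = 3.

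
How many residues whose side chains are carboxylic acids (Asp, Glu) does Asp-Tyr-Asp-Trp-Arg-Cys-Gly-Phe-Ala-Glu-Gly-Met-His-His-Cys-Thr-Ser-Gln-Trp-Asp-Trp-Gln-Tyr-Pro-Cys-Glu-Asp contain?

Matching residues: Asp1, Asp3, Glu10, Asp20, Glu26, Asp27.

6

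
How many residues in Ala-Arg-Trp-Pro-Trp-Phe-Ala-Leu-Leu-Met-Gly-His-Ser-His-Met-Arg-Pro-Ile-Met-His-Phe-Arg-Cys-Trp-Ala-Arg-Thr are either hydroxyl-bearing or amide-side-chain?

2

Hydroxyl-bearing: S, T, Y. Amide-side-chain: N, Q.
Hydroxyl-bearing residues here: Ser13, Thr27 (2).
Amide-side-chain residues here: none (0).
The two groups share no amino acid, so total = 2 + 0 = 2.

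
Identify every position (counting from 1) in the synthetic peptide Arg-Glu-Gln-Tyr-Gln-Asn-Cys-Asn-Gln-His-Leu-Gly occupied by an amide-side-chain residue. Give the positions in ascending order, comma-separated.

The amide-side-chain residues are Asn (N) and Gln (Q).
Matching residues: Gln3, Gln5, Asn6, Asn8, Gln9.

3, 5, 6, 8, 9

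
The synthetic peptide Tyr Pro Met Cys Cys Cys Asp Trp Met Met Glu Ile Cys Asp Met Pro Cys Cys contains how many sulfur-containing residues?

Only Cys (C) and Met (M) have a sulfur atom in the side chain.
Matching residues: Met3, Cys4, Cys5, Cys6, Met9, Met10, Cys13, Met15, Cys17, Cys18.

10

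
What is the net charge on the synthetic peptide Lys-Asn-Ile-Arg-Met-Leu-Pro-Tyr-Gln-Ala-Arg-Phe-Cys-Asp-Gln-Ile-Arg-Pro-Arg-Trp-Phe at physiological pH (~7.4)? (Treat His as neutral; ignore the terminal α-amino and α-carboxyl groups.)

+4

At pH ~7.4 the Lys and Arg side chains are protonated (+1), the Asp and Glu side chains are deprotonated (−1), and with His taken as neutral all other side chains carry no charge.
Positive (K, R): Lys1, Arg4, Arg11, Arg17, Arg19 → +5.
Negative (D, E): Asp14 → −1.
Net charge = (+5) + (−1) = +4.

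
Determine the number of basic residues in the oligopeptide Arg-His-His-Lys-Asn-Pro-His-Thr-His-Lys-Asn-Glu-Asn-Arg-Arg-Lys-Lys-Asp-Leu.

11

K, R, and H are the three residues with basic side chains (ε-amine, guanidinium, and imidazole respectively).
Matching residues: Arg1, His2, His3, Lys4, His7, His9, Lys10, Arg14, Arg15, Lys16, Lys17.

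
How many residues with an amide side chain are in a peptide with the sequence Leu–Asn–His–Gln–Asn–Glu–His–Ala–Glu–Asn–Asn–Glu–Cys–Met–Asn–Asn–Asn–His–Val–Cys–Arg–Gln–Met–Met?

Asparagine (N) and glutamine (Q) have uncharged amide side chains.
Matching residues: Asn2, Gln4, Asn5, Asn10, Asn11, Asn15, Asn16, Asn17, Gln22.

9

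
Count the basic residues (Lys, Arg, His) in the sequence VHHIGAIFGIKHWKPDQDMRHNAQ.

Matching residues: H2, H3, K11, H12, K14, R20, H21.

7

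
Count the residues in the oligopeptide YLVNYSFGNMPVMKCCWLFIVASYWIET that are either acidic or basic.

2

Acidic: D, E. Basic: H, K, R.
Acidic residues here: E27 (1).
Basic residues here: K14 (1).
The two groups share no amino acid, so total = 1 + 1 = 2.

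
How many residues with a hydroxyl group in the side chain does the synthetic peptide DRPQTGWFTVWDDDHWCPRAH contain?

The –OH-bearing residues are Ser, Thr (aliphatic alcohols), and Tyr (phenol).
Matching residues: T5, T9.

2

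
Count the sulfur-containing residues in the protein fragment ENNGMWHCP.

2

Only Cys (C) and Met (M) have a sulfur atom in the side chain.
Matching residues: M5, C8.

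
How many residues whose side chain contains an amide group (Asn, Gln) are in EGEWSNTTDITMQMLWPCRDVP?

2

Matching residues: N6, Q13.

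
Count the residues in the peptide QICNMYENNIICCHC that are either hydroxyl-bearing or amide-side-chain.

Hydroxyl-bearing: S, T, Y. Amide-side-chain: N, Q.
Hydroxyl-bearing residues here: Y6 (1).
Amide-side-chain residues here: Q1, N4, N8, N9 (4).
The two groups share no amino acid, so total = 1 + 4 = 5.

5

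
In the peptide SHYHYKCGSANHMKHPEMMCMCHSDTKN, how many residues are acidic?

2

Only D (aspartate) and E (glutamate) carry a side-chain carboxylic acid.
Matching residues: E17, D25.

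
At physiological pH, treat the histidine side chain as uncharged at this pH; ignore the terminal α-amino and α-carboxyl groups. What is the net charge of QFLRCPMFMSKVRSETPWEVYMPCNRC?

+2

At pH ~7.4 the Lys and Arg side chains are protonated (+1), the Asp and Glu side chains are deprotonated (−1), and with His taken as neutral all other side chains carry no charge.
Positive (K, R): R4, K11, R13, R26 → +4.
Negative (D, E): E15, E19 → −2.
Net charge = (+4) + (−2) = +2.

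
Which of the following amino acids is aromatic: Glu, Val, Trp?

F, W, and Y each carry an aromatic ring on the side chain.
Of the listed options, only Trp belongs to this group.

Trp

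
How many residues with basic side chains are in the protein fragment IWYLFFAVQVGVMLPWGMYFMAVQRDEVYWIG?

The basic amino acids are Lys (K), Arg (R), and His (H).
Matching residues: R25.

1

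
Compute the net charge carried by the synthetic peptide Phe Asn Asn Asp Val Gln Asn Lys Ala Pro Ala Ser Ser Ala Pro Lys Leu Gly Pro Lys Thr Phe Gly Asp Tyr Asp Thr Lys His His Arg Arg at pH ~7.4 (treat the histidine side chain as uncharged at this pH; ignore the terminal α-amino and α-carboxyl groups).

The side chains ionized at physiological pH are Lys/Arg (+1) and Asp/Glu (−1); with His treated as neutral, nothing else contributes.
Positive (K, R): Lys8, Lys16, Lys20, Lys28, Arg31, Arg32 → +6.
Negative (D, E): Asp4, Asp24, Asp26 → −3.
Net charge = (+6) + (−3) = +3.

+3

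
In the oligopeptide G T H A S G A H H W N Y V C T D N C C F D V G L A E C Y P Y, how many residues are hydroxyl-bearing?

Serine (S), threonine (T), and tyrosine (Y) each carry a hydroxyl group on the side chain.
Matching residues: T2, S5, Y12, T15, Y28, Y30.

6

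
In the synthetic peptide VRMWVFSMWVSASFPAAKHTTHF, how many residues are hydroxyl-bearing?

5

Serine (S), threonine (T), and tyrosine (Y) each carry a hydroxyl group on the side chain.
Matching residues: S7, S11, S13, T20, T21.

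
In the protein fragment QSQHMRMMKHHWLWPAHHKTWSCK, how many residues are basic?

9

The basic amino acids are Lys (K), Arg (R), and His (H).
Matching residues: H4, R6, K9, H10, H11, H17, H18, K19, K24.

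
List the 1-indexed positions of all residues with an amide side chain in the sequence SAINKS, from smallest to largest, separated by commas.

Asparagine (N) and glutamine (Q) have uncharged amide side chains.
Matching residues: N4.

4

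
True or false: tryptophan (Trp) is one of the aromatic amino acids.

F, W, and Y each carry an aromatic ring on the side chain.
Tryptophan is in this group.

True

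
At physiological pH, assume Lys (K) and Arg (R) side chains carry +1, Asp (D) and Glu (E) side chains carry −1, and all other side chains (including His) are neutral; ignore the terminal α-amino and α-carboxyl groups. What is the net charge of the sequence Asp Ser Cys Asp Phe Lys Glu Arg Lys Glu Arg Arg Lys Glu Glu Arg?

Positive (K, R): Lys6, Arg8, Lys9, Arg11, Arg12, Lys13, Arg16 → +7.
Negative (D, E): Asp1, Asp4, Glu7, Glu10, Glu14, Glu15 → −6.
Net charge = (+7) + (−6) = +1.

+1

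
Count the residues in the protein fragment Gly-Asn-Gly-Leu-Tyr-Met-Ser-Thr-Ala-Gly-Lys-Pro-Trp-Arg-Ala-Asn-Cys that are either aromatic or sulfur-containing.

4

Aromatic: F, W, Y. Sulfur-containing: C, M.
Aromatic residues here: Tyr5, Trp13 (2).
Sulfur-containing residues here: Met6, Cys17 (2).
The two groups share no amino acid, so total = 2 + 2 = 4.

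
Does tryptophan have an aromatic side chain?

Yes

Phenylalanine (F), tryptophan (W), and tyrosine (Y) have aromatic ring side chains.
Tryptophan is in this group.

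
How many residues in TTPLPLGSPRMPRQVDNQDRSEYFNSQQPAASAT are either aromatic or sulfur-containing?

Aromatic: F, W, Y. Sulfur-containing: C, M.
Aromatic residues here: Y23, F24 (2).
Sulfur-containing residues here: M11 (1).
The two groups share no amino acid, so total = 2 + 1 = 3.

3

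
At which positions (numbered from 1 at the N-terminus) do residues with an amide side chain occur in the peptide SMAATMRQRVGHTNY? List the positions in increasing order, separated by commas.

8, 14

The amide-side-chain residues are Asn (N) and Gln (Q).
Matching residues: Q8, N14.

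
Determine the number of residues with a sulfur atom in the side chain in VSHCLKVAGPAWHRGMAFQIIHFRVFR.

2

Cysteine (C, thiol) and methionine (M, thioether) are the two sulfur-containing amino acids.
Matching residues: C4, M16.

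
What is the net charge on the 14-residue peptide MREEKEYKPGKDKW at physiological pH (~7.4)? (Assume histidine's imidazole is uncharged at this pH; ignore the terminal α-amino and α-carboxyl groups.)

The side chains ionized at physiological pH are Lys/Arg (+1) and Asp/Glu (−1); with His treated as neutral, nothing else contributes.
Positive (K, R): R2, K5, K8, K11, K13 → +5.
Negative (D, E): E3, E4, E6, D12 → −4.
Net charge = (+5) + (−4) = +1.

+1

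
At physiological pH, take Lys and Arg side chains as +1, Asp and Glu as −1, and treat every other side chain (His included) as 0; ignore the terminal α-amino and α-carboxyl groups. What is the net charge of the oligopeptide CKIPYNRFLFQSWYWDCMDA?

0

Positive (K, R): K2, R7 → +2.
Negative (D, E): D16, D19 → −2.
Net charge = (+2) + (−2) = 0.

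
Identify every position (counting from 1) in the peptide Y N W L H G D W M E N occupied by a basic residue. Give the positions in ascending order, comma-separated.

5

K, R, and H are the three residues with basic side chains (ε-amine, guanidinium, and imidazole respectively).
Matching residues: H5.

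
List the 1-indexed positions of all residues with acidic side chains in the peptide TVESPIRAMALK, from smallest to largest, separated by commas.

3

The acidic residues are Asp (D) and Glu (E), whose side chains end in a carboxylate group.
Matching residues: E3.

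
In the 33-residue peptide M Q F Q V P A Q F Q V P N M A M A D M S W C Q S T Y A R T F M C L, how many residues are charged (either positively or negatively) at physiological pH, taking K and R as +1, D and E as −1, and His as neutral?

2

Charged side chains at pH ~7.4: K, R (positive); D, E (negative).
Matching residues: D18, R28.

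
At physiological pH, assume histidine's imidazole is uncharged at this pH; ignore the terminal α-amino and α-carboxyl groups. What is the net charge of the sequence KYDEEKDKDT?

-2

Near pH 7.4, K and R contribute +1 each, D and E contribute −1 each, and every other side chain (His included, as stated) is uncharged.
Positive (K, R): K1, K6, K8 → +3.
Negative (D, E): D3, E4, E5, D7, D9 → −5.
Net charge = (+3) + (−5) = −2.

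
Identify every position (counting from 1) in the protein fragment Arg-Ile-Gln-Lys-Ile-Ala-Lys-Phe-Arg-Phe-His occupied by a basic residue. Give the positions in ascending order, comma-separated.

1, 4, 7, 9, 11

Lysine (K), arginine (R), and histidine (H) have basic, nitrogen-containing side chains.
Matching residues: Arg1, Lys4, Lys7, Arg9, His11.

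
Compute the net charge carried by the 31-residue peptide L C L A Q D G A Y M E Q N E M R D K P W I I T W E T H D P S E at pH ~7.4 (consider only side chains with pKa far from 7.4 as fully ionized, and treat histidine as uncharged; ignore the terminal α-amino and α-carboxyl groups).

Near pH 7.4, K and R contribute +1 each, D and E contribute −1 each, and every other side chain (His included, as stated) is uncharged.
Positive (K, R): R16, K18 → +2.
Negative (D, E): D6, E11, E14, D17, E25, D28, E31 → −7.
Net charge = (+2) + (−7) = −5.

-5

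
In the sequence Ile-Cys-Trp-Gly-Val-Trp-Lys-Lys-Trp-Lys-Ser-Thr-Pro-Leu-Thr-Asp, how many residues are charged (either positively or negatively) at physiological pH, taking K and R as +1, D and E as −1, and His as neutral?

4

Charged side chains at pH ~7.4: K, R (positive); D, E (negative).
Matching residues: Lys7, Lys8, Lys10, Asp16.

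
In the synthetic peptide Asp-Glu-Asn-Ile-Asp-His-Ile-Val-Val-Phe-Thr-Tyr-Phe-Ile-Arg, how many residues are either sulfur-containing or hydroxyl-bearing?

Sulfur-containing: C, M. Hydroxyl-bearing: S, T, Y.
Sulfur-containing residues here: none (0).
Hydroxyl-bearing residues here: Thr11, Tyr12 (2).
The two groups share no amino acid, so total = 0 + 2 = 2.

2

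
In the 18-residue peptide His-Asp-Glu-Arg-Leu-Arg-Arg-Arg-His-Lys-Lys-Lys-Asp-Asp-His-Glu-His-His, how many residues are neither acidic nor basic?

Acidic: D, E. Basic: K, R, H. All other residues are neither.
Matching residues: Leu5.

1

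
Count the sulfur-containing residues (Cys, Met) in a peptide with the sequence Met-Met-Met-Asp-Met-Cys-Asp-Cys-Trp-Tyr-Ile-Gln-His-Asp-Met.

Matching residues: Met1, Met2, Met3, Met5, Cys6, Cys8, Met15.

7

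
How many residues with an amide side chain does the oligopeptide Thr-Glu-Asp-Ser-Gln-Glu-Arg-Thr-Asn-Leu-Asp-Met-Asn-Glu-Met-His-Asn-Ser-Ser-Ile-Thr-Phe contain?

4

The amide-side-chain residues are Asn (N) and Gln (Q).
Matching residues: Gln5, Asn9, Asn13, Asn17.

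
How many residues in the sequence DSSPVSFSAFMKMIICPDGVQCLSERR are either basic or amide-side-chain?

Basic: H, K, R. Amide-side-chain: N, Q.
Basic residues here: K12, R26, R27 (3).
Amide-side-chain residues here: Q21 (1).
The two groups share no amino acid, so total = 3 + 1 = 4.

4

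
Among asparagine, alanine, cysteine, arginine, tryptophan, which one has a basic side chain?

arginine

K, R, and H are the three residues with basic side chains (ε-amine, guanidinium, and imidazole respectively).
Of the listed options, only arginine belongs to this group.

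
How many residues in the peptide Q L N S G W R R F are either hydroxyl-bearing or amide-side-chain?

Hydroxyl-bearing: S, T, Y. Amide-side-chain: N, Q.
Hydroxyl-bearing residues here: S4 (1).
Amide-side-chain residues here: Q1, N3 (2).
The two groups share no amino acid, so total = 1 + 2 = 3.

3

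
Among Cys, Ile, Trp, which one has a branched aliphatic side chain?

Valine (V), leucine (L), and isoleucine (I) are the branched-chain amino acids.
Of the listed options, only Ile belongs to this group.

Ile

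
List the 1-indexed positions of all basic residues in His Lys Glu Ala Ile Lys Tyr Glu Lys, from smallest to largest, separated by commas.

The basic amino acids are Lys (K), Arg (R), and His (H).
Matching residues: His1, Lys2, Lys6, Lys9.

1, 2, 6, 9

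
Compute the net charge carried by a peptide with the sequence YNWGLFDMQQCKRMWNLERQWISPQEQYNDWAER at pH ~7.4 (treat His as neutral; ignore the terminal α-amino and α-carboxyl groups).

-1

Near pH 7.4, K and R contribute +1 each, D and E contribute −1 each, and every other side chain (His included, as stated) is uncharged.
Positive (K, R): K12, R13, R19, R34 → +4.
Negative (D, E): D7, E18, E26, D30, E33 → −5.
Net charge = (+4) + (−5) = −1.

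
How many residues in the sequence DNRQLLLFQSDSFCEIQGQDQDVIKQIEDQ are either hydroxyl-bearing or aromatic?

4

Hydroxyl-bearing: S, T, Y. Aromatic: F, W, Y.
Hydroxyl-bearing residues here: S10, S12 (2).
Aromatic residues here: F8, F13 (2).
(Y belongs to both groups, but none appear in this sequence.) Total = 2 + 2 = 4.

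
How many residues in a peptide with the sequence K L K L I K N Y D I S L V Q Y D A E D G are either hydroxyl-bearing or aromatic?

Hydroxyl-bearing: S, T, Y. Aromatic: F, W, Y.
Hydroxyl-bearing residues here: Y8, S11, Y15 (3).
Aromatic residues here: Y8, Y15 (2).
Y is in both groups, so the 2 Y residues must not be double-counted.
Total = 3 + 2 − 2 = 3.

3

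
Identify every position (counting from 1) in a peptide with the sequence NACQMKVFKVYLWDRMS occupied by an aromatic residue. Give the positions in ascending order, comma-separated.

8, 11, 13

Matching residues: F8, Y11, W13.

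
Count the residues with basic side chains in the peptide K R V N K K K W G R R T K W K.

The basic amino acids are Lys (K), Arg (R), and His (H).
Matching residues: K1, R2, K5, K6, K7, R10, R11, K13, K15.

9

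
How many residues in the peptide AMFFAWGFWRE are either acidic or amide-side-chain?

1

Acidic: D, E. Amide-side-chain: N, Q.
Acidic residues here: E11 (1).
Amide-side-chain residues here: none (0).
The two groups share no amino acid, so total = 1 + 0 = 1.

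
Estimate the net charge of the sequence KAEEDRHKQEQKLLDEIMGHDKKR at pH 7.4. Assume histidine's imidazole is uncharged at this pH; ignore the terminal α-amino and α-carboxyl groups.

0

At pH ~7.4 the Lys and Arg side chains are protonated (+1), the Asp and Glu side chains are deprotonated (−1), and with His taken as neutral all other side chains carry no charge.
Positive (K, R): K1, R6, K8, K12, K22, K23, R24 → +7.
Negative (D, E): E3, E4, D5, E10, D15, E16, D21 → −7.
Net charge = (+7) + (−7) = 0.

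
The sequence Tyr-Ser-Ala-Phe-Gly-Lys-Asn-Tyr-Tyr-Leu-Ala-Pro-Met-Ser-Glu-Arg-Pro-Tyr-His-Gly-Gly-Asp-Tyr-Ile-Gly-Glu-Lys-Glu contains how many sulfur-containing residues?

1

Only Cys (C) and Met (M) have a sulfur atom in the side chain.
Matching residues: Met13.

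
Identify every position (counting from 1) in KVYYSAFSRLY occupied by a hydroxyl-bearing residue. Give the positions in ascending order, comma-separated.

3, 4, 5, 8, 11

Matching residues: Y3, Y4, S5, S8, Y11.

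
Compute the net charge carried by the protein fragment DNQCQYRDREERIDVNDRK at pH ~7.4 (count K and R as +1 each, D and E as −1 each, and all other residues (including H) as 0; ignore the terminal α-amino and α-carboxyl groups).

Positive (K, R): R7, R9, R12, R18, K19 → +5.
Negative (D, E): D1, D8, E10, E11, D14, D17 → −6.
Net charge = (+5) + (−6) = −1.

-1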